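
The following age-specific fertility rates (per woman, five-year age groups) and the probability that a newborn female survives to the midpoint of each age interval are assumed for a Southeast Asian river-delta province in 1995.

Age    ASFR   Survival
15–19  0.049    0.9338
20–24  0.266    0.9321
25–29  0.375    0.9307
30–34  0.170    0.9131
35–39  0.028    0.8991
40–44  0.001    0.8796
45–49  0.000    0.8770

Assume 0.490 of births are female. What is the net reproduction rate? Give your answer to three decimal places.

2.019

Proportion female at birth = 0.490.
Each age group contributes 5 × ASFR × survival:
  15–19: 5 × 0.049 × 0.9338 = 0.22878
  20–24: 5 × 0.266 × 0.9321 = 1.23969
  25–29: 5 × 0.375 × 0.9307 = 1.74506
  30–34: 5 × 0.170 × 0.9131 = 0.77614
  35–39: 5 × 0.028 × 0.8991 = 0.12587
  40–44: 5 × 0.001 × 0.8796 = 0.00440
  45–49: 5 × 0.000 × 0.8770 = 0.00000
Sum = 4.11994
NRR = 0.490 × 4.11994 = 2.01877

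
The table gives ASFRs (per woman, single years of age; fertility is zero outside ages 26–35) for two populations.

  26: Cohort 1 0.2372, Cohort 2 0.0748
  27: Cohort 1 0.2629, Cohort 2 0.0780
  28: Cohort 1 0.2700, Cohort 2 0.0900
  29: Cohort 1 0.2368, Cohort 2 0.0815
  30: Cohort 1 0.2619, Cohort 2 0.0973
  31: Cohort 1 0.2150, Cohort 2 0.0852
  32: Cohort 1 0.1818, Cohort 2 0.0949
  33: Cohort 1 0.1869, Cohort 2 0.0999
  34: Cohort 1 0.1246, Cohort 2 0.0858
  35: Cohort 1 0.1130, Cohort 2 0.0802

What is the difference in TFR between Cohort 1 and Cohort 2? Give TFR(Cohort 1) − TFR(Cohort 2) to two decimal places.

Cohort 1:
  Sum of ASFRs = 0.2372 + 0.2629 + 0.2700 + 0.2368 + 0.2619 + 0.2150 + 0.1818 + 0.1869 + 0.1246 + 0.1130 = 2.0901
  TFR = 2.0901
Cohort 2:
  Sum of ASFRs = 0.0748 + 0.0780 + 0.0900 + 0.0815 + 0.0973 + 0.0852 + 0.0949 + 0.0999 + 0.0858 + 0.0802 = 0.8676
  TFR = 0.8676
Difference = 2.0901 − 0.8676 = 1.2225

1.22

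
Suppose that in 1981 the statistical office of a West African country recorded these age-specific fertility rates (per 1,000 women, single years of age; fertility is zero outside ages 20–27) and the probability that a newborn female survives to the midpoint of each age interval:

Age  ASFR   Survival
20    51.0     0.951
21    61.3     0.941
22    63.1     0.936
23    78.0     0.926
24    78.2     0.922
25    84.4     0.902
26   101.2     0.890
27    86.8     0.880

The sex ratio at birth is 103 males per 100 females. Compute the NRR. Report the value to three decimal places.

Proportion female at birth = 100 / (100 + 103) = 0.49261.
Survival-weighted fertility by age (1·fₓ·Sₓ):
  20: 1 × 51.0/1000 × 0.951 = 0.04850
  21: 1 × 61.3/1000 × 0.941 = 0.05768
  22: 1 × 63.1/1000 × 0.936 = 0.05906
  23: 1 × 78.0/1000 × 0.926 = 0.07223
  24: 1 × 78.2/1000 × 0.922 = 0.07210
  25: 1 × 84.4/1000 × 0.902 = 0.07613
  26: 1 × 101.2/1000 × 0.890 = 0.09007
  27: 1 × 86.8/1000 × 0.880 = 0.07638
Sum = 0.55215
NRR = 0.49261 × 0.55215 = 0.27199
NRR < 1, so the cohort does not fully replace itself.

0.272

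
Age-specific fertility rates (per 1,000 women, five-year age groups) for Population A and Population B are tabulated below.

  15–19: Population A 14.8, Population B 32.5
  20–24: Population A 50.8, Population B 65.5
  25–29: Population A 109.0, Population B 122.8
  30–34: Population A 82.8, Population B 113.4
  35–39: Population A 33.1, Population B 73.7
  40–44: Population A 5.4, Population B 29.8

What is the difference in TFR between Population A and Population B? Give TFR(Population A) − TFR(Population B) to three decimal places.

-0.709

Population A:
  Sum of ASFRs = 14.8 + 50.8 + 109.0 + 82.8 + 33.1 + 5.4 = 295.9
  TFR = 5 × 295.9 / 1000 = 1.4795
Population B:
  Sum of ASFRs = 32.5 + 65.5 + 122.8 + 113.4 + 73.7 + 29.8 = 437.7
  TFR = 5 × 437.7 / 1000 = 2.1885
Difference = 1.4795 − 2.1885 = -0.709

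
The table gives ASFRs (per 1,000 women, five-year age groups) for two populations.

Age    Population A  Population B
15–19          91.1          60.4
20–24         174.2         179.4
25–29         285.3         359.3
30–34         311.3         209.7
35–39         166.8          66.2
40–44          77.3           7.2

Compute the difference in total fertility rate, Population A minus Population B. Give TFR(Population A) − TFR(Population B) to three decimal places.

1.119

Population A:
  Sum of ASFRs = 91.1 + 174.2 + 285.3 + 311.3 + 166.8 + 77.3 = 1106.0
  TFR = 5 × 1106.0 / 1000 = 5.53
Population B:
  Sum of ASFRs = 60.4 + 179.4 + 359.3 + 209.7 + 66.2 + 7.2 = 882.2
  TFR = 5 × 882.2 / 1000 = 4.411
Difference = 5.53 − 4.411 = 1.119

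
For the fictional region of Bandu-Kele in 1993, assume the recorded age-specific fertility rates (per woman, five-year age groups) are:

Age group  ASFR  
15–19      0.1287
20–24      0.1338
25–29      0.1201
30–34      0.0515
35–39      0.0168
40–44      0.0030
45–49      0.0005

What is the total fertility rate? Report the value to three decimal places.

2.272

Sum of ASFRs = 0.1287 + 0.1338 + 0.1201 + 0.0515 + 0.0168 + 0.0030 + 0.0005 = 0.4544
TFR = 5 × 0.4544 = 2.272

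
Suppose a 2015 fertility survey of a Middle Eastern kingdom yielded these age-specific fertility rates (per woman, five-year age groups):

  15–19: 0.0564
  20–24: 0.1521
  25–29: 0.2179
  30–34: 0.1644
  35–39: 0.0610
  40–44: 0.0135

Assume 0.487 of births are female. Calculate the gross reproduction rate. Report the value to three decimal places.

Proportion female at birth = 0.487.
Sum of ASFRs = 0.0564 + 0.1521 + 0.2179 + 0.1644 + 0.0610 + 0.0135 = 0.6653
TFR = 5 × 0.6653 = 3.3265
GRR = 0.487 × 3.3265 = 1.62001

1.620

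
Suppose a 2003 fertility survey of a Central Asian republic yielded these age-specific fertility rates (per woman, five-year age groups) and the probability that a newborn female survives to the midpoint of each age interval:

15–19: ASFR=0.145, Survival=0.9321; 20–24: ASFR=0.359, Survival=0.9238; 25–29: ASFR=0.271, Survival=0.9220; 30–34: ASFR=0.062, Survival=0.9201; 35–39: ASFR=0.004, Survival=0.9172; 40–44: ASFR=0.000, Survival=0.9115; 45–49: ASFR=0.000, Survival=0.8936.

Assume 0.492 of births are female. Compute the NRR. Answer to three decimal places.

Proportion female at birth = 0.492.
Each age group contributes 5 × ASFR × survival:
  15–19: 5 × 0.145 × 0.9321 = 0.67577
  20–24: 5 × 0.359 × 0.9238 = 1.65822
  25–29: 5 × 0.271 × 0.9220 = 1.24931
  30–34: 5 × 0.062 × 0.9201 = 0.28523
  35–39: 5 × 0.004 × 0.9172 = 0.01834
  40–44: 5 × 0.000 × 0.9115 = 0.00000
  45–49: 5 × 0.000 × 0.8936 = 0.00000
Sum = 3.88687
NRR = 0.492 × 3.88687 = 1.91234
With NRR above 1 the population is above replacement fertility.

1.912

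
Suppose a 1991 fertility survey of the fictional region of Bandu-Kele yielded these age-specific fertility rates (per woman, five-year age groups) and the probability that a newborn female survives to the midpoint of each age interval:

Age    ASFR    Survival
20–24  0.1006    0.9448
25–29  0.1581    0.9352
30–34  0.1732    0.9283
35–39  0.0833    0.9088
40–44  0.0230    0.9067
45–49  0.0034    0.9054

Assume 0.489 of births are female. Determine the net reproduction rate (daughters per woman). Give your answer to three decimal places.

Proportion female at birth = 0.489.
Weighting each age-specific rate by interval width and survival:
  20–24: 5 × 0.1006 × 0.9448 = 0.47523
  25–29: 5 × 0.1581 × 0.9352 = 0.73928
  30–34: 5 × 0.1732 × 0.9283 = 0.80391
  35–39: 5 × 0.0833 × 0.9088 = 0.37852
  40–44: 5 × 0.0230 × 0.9067 = 0.10427
  45–49: 5 × 0.0034 × 0.9054 = 0.01539
Sum = 2.51660
NRR = 0.489 × 2.51660 = 1.23062
An NRR exceeding 1 indicates intrinsic growth under these rates.

1.231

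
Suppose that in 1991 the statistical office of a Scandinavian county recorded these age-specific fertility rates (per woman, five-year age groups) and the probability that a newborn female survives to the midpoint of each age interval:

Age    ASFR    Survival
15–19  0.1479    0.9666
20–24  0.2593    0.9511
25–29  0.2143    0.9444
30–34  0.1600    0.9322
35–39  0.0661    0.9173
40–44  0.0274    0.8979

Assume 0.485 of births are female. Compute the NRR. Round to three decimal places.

Proportion female at birth = 0.485.
Weighting each age-specific rate by interval width and survival:
  15–19: 5 × 0.1479 × 0.9666 = 0.71480
  20–24: 5 × 0.2593 × 0.9511 = 1.23310
  25–29: 5 × 0.2143 × 0.9444 = 1.01192
  30–34: 5 × 0.1600 × 0.9322 = 0.74576
  35–39: 5 × 0.0661 × 0.9173 = 0.30317
  40–44: 5 × 0.0274 × 0.8979 = 0.12301
Sum = 4.13176
NRR = 0.485 × 4.13176 = 2.00390

2.004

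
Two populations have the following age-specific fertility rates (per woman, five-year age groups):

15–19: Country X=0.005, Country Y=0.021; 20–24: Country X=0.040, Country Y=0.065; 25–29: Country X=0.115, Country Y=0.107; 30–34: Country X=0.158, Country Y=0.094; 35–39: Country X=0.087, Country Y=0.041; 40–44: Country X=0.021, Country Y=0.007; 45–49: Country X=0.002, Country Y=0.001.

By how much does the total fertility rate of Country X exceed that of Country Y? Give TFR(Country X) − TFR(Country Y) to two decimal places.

0.46

Country X:
  Sum of ASFRs = 0.005 + 0.040 + 0.115 + 0.158 + 0.087 + 0.021 + 0.002 = 0.428
  TFR = 5 × 0.428 = 2.14
Country Y:
  Sum of ASFRs = 0.021 + 0.065 + 0.107 + 0.094 + 0.041 + 0.007 + 0.001 = 0.336
  TFR = 5 × 0.336 = 1.68
Difference = 2.14 − 1.68 = 0.46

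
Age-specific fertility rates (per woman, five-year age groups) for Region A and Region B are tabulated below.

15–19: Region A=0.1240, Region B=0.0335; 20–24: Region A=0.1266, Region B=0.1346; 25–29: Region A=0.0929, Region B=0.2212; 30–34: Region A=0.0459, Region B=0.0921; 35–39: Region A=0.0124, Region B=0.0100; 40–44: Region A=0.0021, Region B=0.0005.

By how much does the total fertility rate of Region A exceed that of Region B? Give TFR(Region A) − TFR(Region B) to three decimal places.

Region A:
  Sum of ASFRs = 0.1240 + 0.1266 + 0.0929 + 0.0459 + 0.0124 + 0.0021 = 0.4039
  TFR = 5 × 0.4039 = 2.0195
Region B:
  Sum of ASFRs = 0.0335 + 0.1346 + 0.2212 + 0.0921 + 0.0100 + 0.0005 = 0.4919
  TFR = 5 × 0.4919 = 2.4595
Difference = 2.0195 − 2.4595 = -0.44

-0.440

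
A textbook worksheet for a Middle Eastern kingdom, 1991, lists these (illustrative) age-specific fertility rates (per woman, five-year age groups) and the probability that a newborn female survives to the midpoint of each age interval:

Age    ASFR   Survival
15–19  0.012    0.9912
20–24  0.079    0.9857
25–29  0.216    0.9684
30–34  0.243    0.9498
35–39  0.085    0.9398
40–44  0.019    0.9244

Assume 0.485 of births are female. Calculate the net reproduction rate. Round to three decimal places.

1.521

Proportion female at birth = 0.485.
Weighting each age-specific rate by interval width and survival:
  15–19: 5 × 0.012 × 0.9912 = 0.05947
  20–24: 5 × 0.079 × 0.9857 = 0.38935
  25–29: 5 × 0.216 × 0.9684 = 1.04587
  30–34: 5 × 0.243 × 0.9498 = 1.15401
  35–39: 5 × 0.085 × 0.9398 = 0.39942
  40–44: 5 × 0.019 × 0.9244 = 0.08782
Sum = 3.13594
NRR = 0.485 × 3.13594 = 1.52093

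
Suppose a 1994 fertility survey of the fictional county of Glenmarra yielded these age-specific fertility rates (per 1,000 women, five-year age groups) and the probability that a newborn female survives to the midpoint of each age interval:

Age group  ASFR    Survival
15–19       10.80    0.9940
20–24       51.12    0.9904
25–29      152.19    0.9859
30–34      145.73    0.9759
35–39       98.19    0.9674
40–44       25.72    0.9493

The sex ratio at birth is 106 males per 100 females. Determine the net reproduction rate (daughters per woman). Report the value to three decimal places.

1.148

Proportion female at birth = 100 / (100 + 106) = 0.48544.
Per-age-group product (5 × ASFR × survival probability):
  15–19: 5 × 10.80/1000 × 0.9940 = 0.05368
  20–24: 5 × 51.12/1000 × 0.9904 = 0.25315
  25–29: 5 × 152.19/1000 × 0.9859 = 0.75022
  30–34: 5 × 145.73/1000 × 0.9759 = 0.71109
  35–39: 5 × 98.19/1000 × 0.9674 = 0.47495
  40–44: 5 × 25.72/1000 × 0.9493 = 0.12208
Sum = 2.36517
NRR = 0.48544 × 2.36517 = 1.14815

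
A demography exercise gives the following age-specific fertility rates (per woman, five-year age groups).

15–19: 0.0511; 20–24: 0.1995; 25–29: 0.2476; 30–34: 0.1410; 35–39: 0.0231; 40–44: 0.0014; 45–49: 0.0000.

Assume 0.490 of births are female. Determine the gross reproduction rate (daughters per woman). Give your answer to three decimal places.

Proportion female at birth = 0.490.
Sum of ASFRs = 0.0511 + 0.1995 + 0.2476 + 0.1410 + 0.0231 + 0.0014 + 0.0000 = 0.6637
TFR = 5 × 0.6637 = 3.3185
GRR = 0.490 × 3.3185 = 1.62607

1.626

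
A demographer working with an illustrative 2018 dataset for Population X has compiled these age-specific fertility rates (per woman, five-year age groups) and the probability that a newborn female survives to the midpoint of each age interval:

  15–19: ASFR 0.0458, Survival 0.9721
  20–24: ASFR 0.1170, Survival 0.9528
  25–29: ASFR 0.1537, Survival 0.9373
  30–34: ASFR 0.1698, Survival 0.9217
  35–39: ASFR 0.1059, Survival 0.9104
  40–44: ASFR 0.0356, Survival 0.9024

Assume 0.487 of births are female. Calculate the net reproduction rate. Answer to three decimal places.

1.425

Proportion female at birth = 0.487.
Survival-weighted fertility by age (5·fₓ·Sₓ):
  15–19: 5 × 0.0458 × 0.9721 = 0.22261
  20–24: 5 × 0.1170 × 0.9528 = 0.55739
  25–29: 5 × 0.1537 × 0.9373 = 0.72032
  30–34: 5 × 0.1698 × 0.9217 = 0.78252
  35–39: 5 × 0.1059 × 0.9104 = 0.48206
  40–44: 5 × 0.0356 × 0.9024 = 0.16063
Sum = 2.92553
NRR = 0.487 × 2.92553 = 1.42473
With NRR above 1 the population is above replacement fertility.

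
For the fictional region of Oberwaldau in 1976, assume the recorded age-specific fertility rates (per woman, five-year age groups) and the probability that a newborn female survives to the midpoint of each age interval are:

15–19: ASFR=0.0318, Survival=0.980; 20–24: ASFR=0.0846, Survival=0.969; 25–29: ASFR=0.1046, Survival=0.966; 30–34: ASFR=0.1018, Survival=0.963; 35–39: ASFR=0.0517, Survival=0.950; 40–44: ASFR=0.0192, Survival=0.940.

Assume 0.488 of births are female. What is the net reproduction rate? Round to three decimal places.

0.926

Proportion female at birth = 0.488.
Per-age-group product (5 × ASFR × survival probability):
  15–19: 5 × 0.0318 × 0.980 = 0.15582
  20–24: 5 × 0.0846 × 0.969 = 0.40989
  25–29: 5 × 0.1046 × 0.966 = 0.50522
  30–34: 5 × 0.1018 × 0.963 = 0.49017
  35–39: 5 × 0.0517 × 0.950 = 0.24558
  40–44: 5 × 0.0192 × 0.940 = 0.09024
Sum = 1.89692
NRR = 0.488 × 1.89692 = 0.92570
With NRR below 1 the population is below replacement fertility.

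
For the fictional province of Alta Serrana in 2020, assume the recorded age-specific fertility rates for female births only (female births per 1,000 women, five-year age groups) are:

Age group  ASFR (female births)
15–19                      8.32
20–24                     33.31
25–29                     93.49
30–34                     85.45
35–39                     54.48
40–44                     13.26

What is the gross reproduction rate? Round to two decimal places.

Sum of female ASFRs = 8.32 + 33.31 + 93.49 + 85.45 + 54.48 + 13.26 = 288.31
GRR = 5 × 288.31 / 1000 = 1.44155

1.44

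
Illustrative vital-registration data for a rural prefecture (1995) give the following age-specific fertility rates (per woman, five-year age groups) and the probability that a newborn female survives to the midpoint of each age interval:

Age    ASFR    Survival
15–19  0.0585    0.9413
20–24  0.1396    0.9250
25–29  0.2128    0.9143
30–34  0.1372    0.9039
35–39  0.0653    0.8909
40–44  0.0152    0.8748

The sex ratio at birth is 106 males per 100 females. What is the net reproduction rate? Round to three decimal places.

1.394

Proportion female at birth = 100 / (100 + 106) = 0.48544.
Per-age-group product (5 × ASFR × survival probability):
  15–19: 5 × 0.0585 × 0.9413 = 0.27533
  20–24: 5 × 0.1396 × 0.9250 = 0.64565
  25–29: 5 × 0.2128 × 0.9143 = 0.97282
  30–34: 5 × 0.1372 × 0.9039 = 0.62008
  35–39: 5 × 0.0653 × 0.8909 = 0.29088
  40–44: 5 × 0.0152 × 0.8748 = 0.06648
Sum = 2.87124
NRR = 0.48544 × 2.87124 = 1.39381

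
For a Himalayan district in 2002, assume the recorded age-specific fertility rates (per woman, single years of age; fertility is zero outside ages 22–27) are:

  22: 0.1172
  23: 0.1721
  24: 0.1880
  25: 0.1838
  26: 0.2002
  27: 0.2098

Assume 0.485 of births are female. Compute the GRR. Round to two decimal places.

Proportion female at birth = 0.485.
Sum of ASFRs = 0.1172 + 0.1721 + 0.1880 + 0.1838 + 0.2002 + 0.2098 = 1.0711
TFR = 1.0711
GRR = 0.485 × 1.0711 = 0.51948

0.52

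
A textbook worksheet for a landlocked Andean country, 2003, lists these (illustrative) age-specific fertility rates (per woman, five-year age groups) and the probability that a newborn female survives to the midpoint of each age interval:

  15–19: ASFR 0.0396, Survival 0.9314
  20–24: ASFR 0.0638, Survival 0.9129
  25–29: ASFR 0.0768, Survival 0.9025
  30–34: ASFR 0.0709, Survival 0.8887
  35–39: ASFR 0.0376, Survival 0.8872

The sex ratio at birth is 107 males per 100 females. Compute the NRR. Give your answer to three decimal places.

Proportion female at birth = 100 / (100 + 107) = 0.48309.
Weighting each age-specific rate by interval width and survival:
  15–19: 5 × 0.0396 × 0.9314 = 0.18442
  20–24: 5 × 0.0638 × 0.9129 = 0.29122
  25–29: 5 × 0.0768 × 0.9025 = 0.34656
  30–34: 5 × 0.0709 × 0.8887 = 0.31504
  35–39: 5 × 0.0376 × 0.8872 = 0.16679
Sum = 1.30403
NRR = 0.48309 × 1.30403 = 0.62996

0.630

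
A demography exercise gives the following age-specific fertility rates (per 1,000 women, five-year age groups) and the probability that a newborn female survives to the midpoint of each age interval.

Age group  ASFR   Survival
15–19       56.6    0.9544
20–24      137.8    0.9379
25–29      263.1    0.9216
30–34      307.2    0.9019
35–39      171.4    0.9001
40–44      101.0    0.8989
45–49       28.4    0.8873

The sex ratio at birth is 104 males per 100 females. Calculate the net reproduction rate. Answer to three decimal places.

2.385

Proportion female at birth = 100 / (100 + 104) = 0.49020.
Each age group contributes 5 × ASFR × survival:
  15–19: 5 × 56.6/1000 × 0.9544 = 0.27010
  20–24: 5 × 137.8/1000 × 0.9379 = 0.64621
  25–29: 5 × 263.1/1000 × 0.9216 = 1.21236
  30–34: 5 × 307.2/1000 × 0.9019 = 1.38532
  35–39: 5 × 171.4/1000 × 0.9001 = 0.77139
  40–44: 5 × 101.0/1000 × 0.8989 = 0.45394
  45–49: 5 × 28.4/1000 × 0.8873 = 0.12600
Sum = 4.86532
NRR = 0.49020 × 4.86532 = 2.38498
An NRR exceeding 1 indicates intrinsic growth under these rates.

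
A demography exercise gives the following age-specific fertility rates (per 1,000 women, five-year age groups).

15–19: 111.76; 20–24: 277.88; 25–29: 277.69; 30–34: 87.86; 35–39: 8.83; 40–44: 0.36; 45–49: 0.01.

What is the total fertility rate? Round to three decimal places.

Sum of ASFRs = 111.76 + 277.88 + 277.69 + 87.86 + 8.83 + 0.36 + 0.01 = 764.39
TFR = 5 × 764.39 / 1000 = 3.82195

3.822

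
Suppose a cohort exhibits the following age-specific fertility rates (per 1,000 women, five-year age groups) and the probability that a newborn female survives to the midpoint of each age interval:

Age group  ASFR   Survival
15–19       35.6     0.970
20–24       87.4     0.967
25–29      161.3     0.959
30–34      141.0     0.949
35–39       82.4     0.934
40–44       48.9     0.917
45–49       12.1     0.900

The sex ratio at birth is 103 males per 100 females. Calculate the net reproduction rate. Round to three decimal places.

Proportion female at birth = 100 / (100 + 103) = 0.49261.
Each age group contributes 5 × ASFR × survival:
  15–19: 5 × 35.6/1000 × 0.970 = 0.17266
  20–24: 5 × 87.4/1000 × 0.967 = 0.42258
  25–29: 5 × 161.3/1000 × 0.959 = 0.77343
  30–34: 5 × 141.0/1000 × 0.949 = 0.66905
  35–39: 5 × 82.4/1000 × 0.934 = 0.38481
  40–44: 5 × 48.9/1000 × 0.917 = 0.22421
  45–49: 5 × 12.1/1000 × 0.900 = 0.05445
Sum = 2.70119
NRR = 0.49261 × 2.70119 = 1.33063

1.331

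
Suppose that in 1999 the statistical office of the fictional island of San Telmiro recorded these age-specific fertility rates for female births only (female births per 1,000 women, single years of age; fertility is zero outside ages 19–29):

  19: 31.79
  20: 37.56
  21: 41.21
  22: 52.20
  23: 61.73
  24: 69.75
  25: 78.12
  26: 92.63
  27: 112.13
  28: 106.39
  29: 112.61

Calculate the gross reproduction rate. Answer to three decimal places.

0.796

Sum of female ASFRs = 31.79 + 37.56 + 41.21 + 52.20 + 61.73 + 69.75 + 78.12 + 92.63 + 112.13 + 106.39 + 112.61 = 796.12
GRR = 796.12 / 1000 = 0.79612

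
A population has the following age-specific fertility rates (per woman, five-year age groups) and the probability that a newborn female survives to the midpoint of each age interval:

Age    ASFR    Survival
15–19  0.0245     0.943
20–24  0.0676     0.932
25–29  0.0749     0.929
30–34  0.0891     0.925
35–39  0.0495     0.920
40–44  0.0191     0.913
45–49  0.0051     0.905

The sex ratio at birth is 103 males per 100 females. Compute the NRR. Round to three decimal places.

0.753

Proportion female at birth = 100 / (100 + 103) = 0.49261.
Weighting each age-specific rate by interval width and survival:
  15–19: 5 × 0.0245 × 0.943 = 0.11552
  20–24: 5 × 0.0676 × 0.932 = 0.31502
  25–29: 5 × 0.0749 × 0.929 = 0.34791
  30–34: 5 × 0.0891 × 0.925 = 0.41209
  35–39: 5 × 0.0495 × 0.920 = 0.22770
  40–44: 5 × 0.0191 × 0.913 = 0.08719
  45–49: 5 × 0.0051 × 0.905 = 0.02308
Sum = 1.52851
NRR = 0.49261 × 1.52851 = 0.75296
With NRR below 1 the population is below replacement fertility.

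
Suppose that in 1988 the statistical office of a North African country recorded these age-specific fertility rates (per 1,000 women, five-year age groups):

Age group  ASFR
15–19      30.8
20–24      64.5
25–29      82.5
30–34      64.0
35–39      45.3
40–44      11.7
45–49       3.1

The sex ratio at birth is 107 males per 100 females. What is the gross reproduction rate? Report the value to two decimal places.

0.73

Proportion female at birth = 100 / (100 + 107) = 0.48309.
Sum of ASFRs = 30.8 + 64.5 + 82.5 + 64.0 + 45.3 + 11.7 + 3.1 = 301.9
TFR = 5 × 301.9 / 1000 = 1.5095
GRR = 0.48309 × 1.5095 = 0.72922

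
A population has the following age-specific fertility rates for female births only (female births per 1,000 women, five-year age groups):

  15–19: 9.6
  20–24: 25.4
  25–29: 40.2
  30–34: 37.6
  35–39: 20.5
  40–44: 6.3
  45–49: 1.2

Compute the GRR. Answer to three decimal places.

Sum of female ASFRs = 9.6 + 25.4 + 40.2 + 37.6 + 20.5 + 6.3 + 1.2 = 140.8
GRR = 5 × 140.8 / 1000 = 0.704

0.704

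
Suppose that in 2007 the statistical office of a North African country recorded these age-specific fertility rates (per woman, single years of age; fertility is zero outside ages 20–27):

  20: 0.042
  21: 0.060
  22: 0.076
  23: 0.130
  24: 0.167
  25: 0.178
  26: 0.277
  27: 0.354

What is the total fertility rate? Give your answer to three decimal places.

1.284

Sum of ASFRs = 0.042 + 0.060 + 0.076 + 0.130 + 0.167 + 0.178 + 0.277 + 0.354 = 1.284
TFR = 1.284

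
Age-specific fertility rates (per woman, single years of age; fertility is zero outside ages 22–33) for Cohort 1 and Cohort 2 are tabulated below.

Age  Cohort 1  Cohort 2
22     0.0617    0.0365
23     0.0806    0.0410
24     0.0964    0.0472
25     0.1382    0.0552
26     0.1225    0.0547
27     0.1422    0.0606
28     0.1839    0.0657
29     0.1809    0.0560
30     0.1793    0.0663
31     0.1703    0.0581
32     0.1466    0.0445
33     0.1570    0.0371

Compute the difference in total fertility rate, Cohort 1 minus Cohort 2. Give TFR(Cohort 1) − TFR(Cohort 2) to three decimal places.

Cohort 1:
  Sum of ASFRs = 0.0617 + 0.0806 + 0.0964 + 0.1382 + 0.1225 + 0.1422 + 0.1839 + 0.1809 + 0.1793 + 0.1703 + 0.1466 + 0.1570 = 1.6596
  TFR = 1.6596
Cohort 2:
  Sum of ASFRs = 0.0365 + 0.0410 + 0.0472 + 0.0552 + 0.0547 + 0.0606 + 0.0657 + 0.0560 + 0.0663 + 0.0581 + 0.0445 + 0.0371 = 0.6229
  TFR = 0.6229
Difference = 1.6596 − 0.6229 = 1.0367

1.037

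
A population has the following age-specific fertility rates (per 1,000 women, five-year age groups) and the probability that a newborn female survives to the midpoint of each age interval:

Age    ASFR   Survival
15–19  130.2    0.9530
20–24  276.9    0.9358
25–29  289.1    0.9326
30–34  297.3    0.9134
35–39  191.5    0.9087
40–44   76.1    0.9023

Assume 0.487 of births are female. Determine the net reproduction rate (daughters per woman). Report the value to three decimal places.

Proportion female at birth = 0.487.
Per-age-group product (5 × ASFR × survival probability):
  15–19: 5 × 130.2/1000 × 0.9530 = 0.62040
  20–24: 5 × 276.9/1000 × 0.9358 = 1.29562
  25–29: 5 × 289.1/1000 × 0.9326 = 1.34807
  30–34: 5 × 297.3/1000 × 0.9134 = 1.35777
  35–39: 5 × 191.5/1000 × 0.9087 = 0.87008
  40–44: 5 × 76.1/1000 × 0.9023 = 0.34333
Sum = 5.83527
NRR = 0.487 × 5.83527 = 2.84178

2.842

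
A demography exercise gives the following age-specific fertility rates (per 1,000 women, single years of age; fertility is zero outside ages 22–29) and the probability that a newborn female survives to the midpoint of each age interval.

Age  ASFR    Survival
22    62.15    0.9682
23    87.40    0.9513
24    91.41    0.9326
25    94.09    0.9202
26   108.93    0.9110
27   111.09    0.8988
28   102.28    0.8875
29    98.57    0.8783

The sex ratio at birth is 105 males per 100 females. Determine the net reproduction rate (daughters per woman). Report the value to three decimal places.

0.337

Proportion female at birth = 100 / (100 + 105) = 0.48780.
Each age group contributes 1 × ASFR × survival:
  22: 1 × 62.15/1000 × 0.9682 = 0.06017
  23: 1 × 87.40/1000 × 0.9513 = 0.08314
  24: 1 × 91.41/1000 × 0.9326 = 0.08525
  25: 1 × 94.09/1000 × 0.9202 = 0.08658
  26: 1 × 108.93/1000 × 0.9110 = 0.09924
  27: 1 × 111.09/1000 × 0.8988 = 0.09985
  28: 1 × 102.28/1000 × 0.8875 = 0.09077
  29: 1 × 98.57/1000 × 0.8783 = 0.08657
Sum = 0.69157
NRR = 0.48780 × 0.69157 = 0.33735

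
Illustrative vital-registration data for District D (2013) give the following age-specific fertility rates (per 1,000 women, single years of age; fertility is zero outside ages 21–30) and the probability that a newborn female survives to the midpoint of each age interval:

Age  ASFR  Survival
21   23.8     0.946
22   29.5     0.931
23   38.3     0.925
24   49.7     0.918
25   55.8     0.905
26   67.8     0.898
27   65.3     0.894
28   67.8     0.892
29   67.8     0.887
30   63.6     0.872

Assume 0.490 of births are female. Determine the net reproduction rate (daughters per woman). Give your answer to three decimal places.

0.234

Proportion female at birth = 0.490.
Weighting each age-specific rate by interval width and survival:
  21: 1 × 23.8/1000 × 0.946 = 0.02251
  22: 1 × 29.5/1000 × 0.931 = 0.02746
  23: 1 × 38.3/1000 × 0.925 = 0.03543
  24: 1 × 49.7/1000 × 0.918 = 0.04562
  25: 1 × 55.8/1000 × 0.905 = 0.05050
  26: 1 × 67.8/1000 × 0.898 = 0.06088
  27: 1 × 65.3/1000 × 0.894 = 0.05838
  28: 1 × 67.8/1000 × 0.892 = 0.06048
  29: 1 × 67.8/1000 × 0.887 = 0.06014
  30: 1 × 63.6/1000 × 0.872 = 0.05546
Sum = 0.47686
NRR = 0.490 × 0.47686 = 0.23366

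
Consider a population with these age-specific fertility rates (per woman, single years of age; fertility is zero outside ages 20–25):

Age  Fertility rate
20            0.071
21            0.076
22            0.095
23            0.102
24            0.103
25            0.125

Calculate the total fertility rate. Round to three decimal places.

Sum of ASFRs = 0.071 + 0.076 + 0.095 + 0.102 + 0.103 + 0.125 = 0.572
TFR = 0.572

0.572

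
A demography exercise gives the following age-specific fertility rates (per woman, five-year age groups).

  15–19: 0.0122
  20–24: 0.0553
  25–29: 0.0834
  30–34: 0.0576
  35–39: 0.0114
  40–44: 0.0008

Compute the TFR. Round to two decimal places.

1.10

Sum of ASFRs = 0.0122 + 0.0553 + 0.0834 + 0.0576 + 0.0114 + 0.0008 = 0.2207
TFR = 5 × 0.2207 = 1.1035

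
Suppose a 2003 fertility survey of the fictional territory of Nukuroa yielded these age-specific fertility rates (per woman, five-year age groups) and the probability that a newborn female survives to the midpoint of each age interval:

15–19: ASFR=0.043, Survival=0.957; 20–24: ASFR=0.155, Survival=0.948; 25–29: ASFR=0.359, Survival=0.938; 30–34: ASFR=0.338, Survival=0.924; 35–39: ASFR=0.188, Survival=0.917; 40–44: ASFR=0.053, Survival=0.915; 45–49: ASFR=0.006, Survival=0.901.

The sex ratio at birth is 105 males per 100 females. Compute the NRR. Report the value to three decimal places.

2.594

Proportion female at birth = 100 / (100 + 105) = 0.48780.
Weighting each age-specific rate by interval width and survival:
  15–19: 5 × 0.043 × 0.957 = 0.20576
  20–24: 5 × 0.155 × 0.948 = 0.73470
  25–29: 5 × 0.359 × 0.938 = 1.68371
  30–34: 5 × 0.338 × 0.924 = 1.56156
  35–39: 5 × 0.188 × 0.917 = 0.86198
  40–44: 5 × 0.053 × 0.915 = 0.24248
  45–49: 5 × 0.006 × 0.901 = 0.02703
Sum = 5.31722
NRR = 0.48780 × 5.31722 = 2.59374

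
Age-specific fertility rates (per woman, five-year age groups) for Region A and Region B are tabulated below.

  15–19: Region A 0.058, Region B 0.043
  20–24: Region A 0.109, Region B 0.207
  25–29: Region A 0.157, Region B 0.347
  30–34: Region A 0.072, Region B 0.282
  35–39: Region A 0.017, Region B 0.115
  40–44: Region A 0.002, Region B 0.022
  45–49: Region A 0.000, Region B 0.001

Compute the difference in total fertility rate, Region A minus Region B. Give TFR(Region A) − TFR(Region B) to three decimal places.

Region A:
  Sum of ASFRs = 0.058 + 0.109 + 0.157 + 0.072 + 0.017 + 0.002 + 0.000 = 0.415
  TFR = 5 × 0.415 = 2.075
Region B:
  Sum of ASFRs = 0.043 + 0.207 + 0.347 + 0.282 + 0.115 + 0.022 + 0.001 = 1.017
  TFR = 5 × 1.017 = 5.085
Difference = 2.075 − 5.085 = -3.01

-3.010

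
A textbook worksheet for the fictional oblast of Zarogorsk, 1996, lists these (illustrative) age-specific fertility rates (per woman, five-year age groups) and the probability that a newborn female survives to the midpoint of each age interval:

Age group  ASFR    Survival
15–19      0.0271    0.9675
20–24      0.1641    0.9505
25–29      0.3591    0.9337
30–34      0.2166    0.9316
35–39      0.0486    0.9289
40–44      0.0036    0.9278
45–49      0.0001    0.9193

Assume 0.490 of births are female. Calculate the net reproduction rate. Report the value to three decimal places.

1.881

Proportion female at birth = 0.490.
Survival-weighted fertility by age (5·fₓ·Sₓ):
  15–19: 5 × 0.0271 × 0.9675 = 0.13110
  20–24: 5 × 0.1641 × 0.9505 = 0.77989
  25–29: 5 × 0.3591 × 0.9337 = 1.67646
  30–34: 5 × 0.2166 × 0.9316 = 1.00892
  35–39: 5 × 0.0486 × 0.9289 = 0.22572
  40–44: 5 × 0.0036 × 0.9278 = 0.01670
  45–49: 5 × 0.0001 × 0.9193 = 0.00046
Sum = 3.83925
NRR = 0.490 × 3.83925 = 1.88123
With NRR above 1 the population is above replacement fertility.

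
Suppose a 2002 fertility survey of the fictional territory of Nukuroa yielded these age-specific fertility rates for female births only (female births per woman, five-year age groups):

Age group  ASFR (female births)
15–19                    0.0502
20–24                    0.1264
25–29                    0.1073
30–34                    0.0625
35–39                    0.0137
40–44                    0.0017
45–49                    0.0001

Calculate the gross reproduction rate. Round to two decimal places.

1.81

Sum of female ASFRs = 0.0502 + 0.1264 + 0.1073 + 0.0625 + 0.0137 + 0.0017 + 0.0001 = 0.3619
GRR = 5 × 0.3619 = 1.8095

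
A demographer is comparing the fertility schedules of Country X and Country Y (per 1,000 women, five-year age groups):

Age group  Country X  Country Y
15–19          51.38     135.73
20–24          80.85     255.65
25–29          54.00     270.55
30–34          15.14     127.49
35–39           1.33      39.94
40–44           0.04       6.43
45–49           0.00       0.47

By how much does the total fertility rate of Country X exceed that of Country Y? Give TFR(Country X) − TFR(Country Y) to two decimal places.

Country X:
  Sum of ASFRs = 51.38 + 80.85 + 54.00 + 15.14 + 1.33 + 0.04 + 0.00 = 202.74
  TFR = 5 × 202.74 / 1000 = 1.0137
Country Y:
  Sum of ASFRs = 135.73 + 255.65 + 270.55 + 127.49 + 39.94 + 6.43 + 0.47 = 836.26
  TFR = 5 × 836.26 / 1000 = 4.1813
Difference = 1.0137 − 4.1813 = -3.1676

-3.17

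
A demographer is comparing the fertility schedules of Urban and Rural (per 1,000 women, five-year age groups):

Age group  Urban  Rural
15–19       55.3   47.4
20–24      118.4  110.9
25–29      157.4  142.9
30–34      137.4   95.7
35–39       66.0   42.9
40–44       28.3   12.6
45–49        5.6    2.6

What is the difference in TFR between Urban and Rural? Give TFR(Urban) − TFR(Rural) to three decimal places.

Urban:
  Sum of ASFRs = 55.3 + 118.4 + 157.4 + 137.4 + 66.0 + 28.3 + 5.6 = 568.4
  TFR = 5 × 568.4 / 1000 = 2.842
Rural:
  Sum of ASFRs = 47.4 + 110.9 + 142.9 + 95.7 + 42.9 + 12.6 + 2.6 = 455.0
  TFR = 5 × 455.0 / 1000 = 2.275
Difference = 2.842 − 2.275 = 0.567

0.567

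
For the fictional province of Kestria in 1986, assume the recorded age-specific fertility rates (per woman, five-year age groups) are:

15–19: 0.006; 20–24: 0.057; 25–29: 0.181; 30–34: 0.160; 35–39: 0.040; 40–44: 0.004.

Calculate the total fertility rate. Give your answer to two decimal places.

2.24

Sum of ASFRs = 0.006 + 0.057 + 0.181 + 0.160 + 0.040 + 0.004 = 0.448
TFR = 5 × 0.448 = 2.24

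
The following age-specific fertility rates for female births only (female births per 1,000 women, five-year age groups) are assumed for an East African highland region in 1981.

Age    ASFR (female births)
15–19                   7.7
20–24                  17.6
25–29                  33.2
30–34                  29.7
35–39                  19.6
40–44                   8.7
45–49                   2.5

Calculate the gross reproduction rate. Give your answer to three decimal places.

0.595

Sum of female ASFRs = 7.7 + 17.6 + 33.2 + 29.7 + 19.6 + 8.7 + 2.5 = 119.0
GRR = 5 × 119.0 / 1000 = 0.595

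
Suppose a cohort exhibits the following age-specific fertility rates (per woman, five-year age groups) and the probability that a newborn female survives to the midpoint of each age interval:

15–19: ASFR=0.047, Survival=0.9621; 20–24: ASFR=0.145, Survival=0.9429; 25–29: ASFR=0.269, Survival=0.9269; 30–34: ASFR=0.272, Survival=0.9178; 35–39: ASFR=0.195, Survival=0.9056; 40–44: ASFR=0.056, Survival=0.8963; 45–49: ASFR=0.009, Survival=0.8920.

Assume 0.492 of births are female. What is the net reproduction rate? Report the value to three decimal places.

2.253

Proportion female at birth = 0.492.
Survival-weighted fertility by age (5·fₓ·Sₓ):
  15–19: 5 × 0.047 × 0.9621 = 0.22609
  20–24: 5 × 0.145 × 0.9429 = 0.68360
  25–29: 5 × 0.269 × 0.9269 = 1.24668
  30–34: 5 × 0.272 × 0.9178 = 1.24821
  35–39: 5 × 0.195 × 0.9056 = 0.88296
  40–44: 5 × 0.056 × 0.8963 = 0.25096
  45–49: 5 × 0.009 × 0.8920 = 0.04014
Sum = 4.57864
NRR = 0.492 × 4.57864 = 2.25269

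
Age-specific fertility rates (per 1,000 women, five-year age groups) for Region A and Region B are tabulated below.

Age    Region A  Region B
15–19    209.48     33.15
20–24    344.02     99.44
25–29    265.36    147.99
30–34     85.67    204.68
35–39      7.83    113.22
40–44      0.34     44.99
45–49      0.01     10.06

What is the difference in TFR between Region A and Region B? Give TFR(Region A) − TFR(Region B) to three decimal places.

1.296

Region A:
  Sum of ASFRs = 209.48 + 344.02 + 265.36 + 85.67 + 7.83 + 0.34 + 0.01 = 912.71
  TFR = 5 × 912.71 / 1000 = 4.56355
Region B:
  Sum of ASFRs = 33.15 + 99.44 + 147.99 + 204.68 + 113.22 + 44.99 + 10.06 = 653.53
  TFR = 5 × 653.53 / 1000 = 3.26765
Difference = 4.56355 − 3.26765 = 1.2959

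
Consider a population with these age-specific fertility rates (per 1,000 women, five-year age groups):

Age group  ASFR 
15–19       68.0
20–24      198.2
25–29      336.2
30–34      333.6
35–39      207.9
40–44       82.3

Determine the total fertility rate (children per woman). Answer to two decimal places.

Sum of ASFRs = 68.0 + 198.2 + 336.2 + 333.6 + 207.9 + 82.3 = 1226.2
TFR = 5 × 1226.2 / 1000 = 6.131

6.13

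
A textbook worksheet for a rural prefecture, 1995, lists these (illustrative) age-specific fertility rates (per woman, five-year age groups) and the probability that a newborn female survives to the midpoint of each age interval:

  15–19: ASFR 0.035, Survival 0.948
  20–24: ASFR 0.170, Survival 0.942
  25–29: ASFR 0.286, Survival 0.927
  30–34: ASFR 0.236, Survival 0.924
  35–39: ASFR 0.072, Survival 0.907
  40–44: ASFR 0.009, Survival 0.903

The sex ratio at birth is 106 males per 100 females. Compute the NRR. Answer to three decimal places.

1.820

Proportion female at birth = 100 / (100 + 106) = 0.48544.
Weighting each age-specific rate by interval width and survival:
  15–19: 5 × 0.035 × 0.948 = 0.16590
  20–24: 5 × 0.170 × 0.942 = 0.80070
  25–29: 5 × 0.286 × 0.927 = 1.32561
  30–34: 5 × 0.236 × 0.924 = 1.09032
  35–39: 5 × 0.072 × 0.907 = 0.32652
  40–44: 5 × 0.009 × 0.903 = 0.04064
Sum = 3.74969
NRR = 0.48544 × 3.74969 = 1.82025
NRR > 1, so each generation more than replaces itself.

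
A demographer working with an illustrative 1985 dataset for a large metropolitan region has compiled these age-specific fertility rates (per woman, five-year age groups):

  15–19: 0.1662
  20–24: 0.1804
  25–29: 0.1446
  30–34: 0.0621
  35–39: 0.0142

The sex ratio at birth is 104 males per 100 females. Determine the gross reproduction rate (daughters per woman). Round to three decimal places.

Proportion female at birth = 100 / (100 + 104) = 0.49020.
Sum of ASFRs = 0.1662 + 0.1804 + 0.1446 + 0.0621 + 0.0142 = 0.5675
TFR = 5 × 0.5675 = 2.8375
GRR = 0.49020 × 2.8375 = 1.39094

1.391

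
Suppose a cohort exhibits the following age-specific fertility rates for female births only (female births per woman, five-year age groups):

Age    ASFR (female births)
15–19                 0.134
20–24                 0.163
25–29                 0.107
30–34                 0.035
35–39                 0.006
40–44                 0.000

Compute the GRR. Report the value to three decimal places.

2.225

Sum of female ASFRs = 0.134 + 0.163 + 0.107 + 0.035 + 0.006 + 0.000 = 0.445
GRR = 5 × 0.445 = 2.225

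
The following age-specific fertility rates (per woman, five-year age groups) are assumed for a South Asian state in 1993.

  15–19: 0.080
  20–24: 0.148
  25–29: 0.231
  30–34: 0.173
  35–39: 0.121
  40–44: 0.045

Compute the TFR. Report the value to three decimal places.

3.990

Sum of ASFRs = 0.080 + 0.148 + 0.231 + 0.173 + 0.121 + 0.045 = 0.798
TFR = 5 × 0.798 = 3.99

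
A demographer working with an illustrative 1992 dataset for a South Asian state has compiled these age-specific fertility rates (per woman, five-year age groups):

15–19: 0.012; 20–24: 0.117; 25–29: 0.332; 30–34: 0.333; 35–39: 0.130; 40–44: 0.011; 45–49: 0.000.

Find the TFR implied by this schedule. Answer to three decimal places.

Sum of ASFRs = 0.012 + 0.117 + 0.332 + 0.333 + 0.130 + 0.011 + 0.000 = 0.935
TFR = 5 × 0.935 = 4.675

4.675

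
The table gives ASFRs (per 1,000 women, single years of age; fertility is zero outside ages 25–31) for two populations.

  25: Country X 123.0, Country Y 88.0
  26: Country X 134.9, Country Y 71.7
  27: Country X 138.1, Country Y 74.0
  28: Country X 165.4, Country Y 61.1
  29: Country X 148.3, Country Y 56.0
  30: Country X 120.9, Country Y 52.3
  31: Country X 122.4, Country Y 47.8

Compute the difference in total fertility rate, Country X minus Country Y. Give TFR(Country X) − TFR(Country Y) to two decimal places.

Country X:
  Sum of ASFRs = 123.0 + 134.9 + 138.1 + 165.4 + 148.3 + 120.9 + 122.4 = 953.0
  TFR = 953.0 / 1000 = 0.953
Country Y:
  Sum of ASFRs = 88.0 + 71.7 + 74.0 + 61.1 + 56.0 + 52.3 + 47.8 = 450.9
  TFR = 450.9 / 1000 = 0.4509
Difference = 0.953 − 0.4509 = 0.5021

0.50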